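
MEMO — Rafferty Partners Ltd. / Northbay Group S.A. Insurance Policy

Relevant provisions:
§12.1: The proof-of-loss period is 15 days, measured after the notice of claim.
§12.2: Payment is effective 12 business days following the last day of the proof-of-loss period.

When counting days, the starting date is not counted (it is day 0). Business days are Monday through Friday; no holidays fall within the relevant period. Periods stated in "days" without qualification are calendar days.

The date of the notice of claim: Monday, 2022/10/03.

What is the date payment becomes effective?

The last day of the proof-of-loss period: 15 calendar days after 2022/10/03 is 2022/10/18.
The date payment becomes effective: counting 12 business days from Tuesday, 2022/10/18 (Oct 19, Oct 20, Oct 21, Oct 24, …, Nov 1, Nov 2, Nov 3, skipping weekends) reaches Thursday, 2022/11/03.

2022/11/03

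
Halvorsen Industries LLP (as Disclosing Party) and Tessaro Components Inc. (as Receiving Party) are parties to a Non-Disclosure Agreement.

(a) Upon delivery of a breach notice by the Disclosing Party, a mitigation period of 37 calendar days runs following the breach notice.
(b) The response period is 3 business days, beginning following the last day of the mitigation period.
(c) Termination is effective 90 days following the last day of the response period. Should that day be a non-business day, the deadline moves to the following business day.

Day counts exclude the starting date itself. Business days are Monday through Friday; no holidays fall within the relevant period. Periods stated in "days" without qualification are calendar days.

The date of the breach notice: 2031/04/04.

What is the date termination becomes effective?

2031/08/12

The last day of the mitigation period: 37 calendar days after 2031/04/04 is 2031/05/11.
The last day of the response period: counting 3 business days from Sunday, 2031/05/11 (May 12, May 13, May 14, skipping weekends) reaches Wednesday, 2031/05/14.
The date termination becomes effective: 2031/05/14 + 90 days = 2031/08/12. 2031/08/12 is a Tuesday, so no roll-forward applies.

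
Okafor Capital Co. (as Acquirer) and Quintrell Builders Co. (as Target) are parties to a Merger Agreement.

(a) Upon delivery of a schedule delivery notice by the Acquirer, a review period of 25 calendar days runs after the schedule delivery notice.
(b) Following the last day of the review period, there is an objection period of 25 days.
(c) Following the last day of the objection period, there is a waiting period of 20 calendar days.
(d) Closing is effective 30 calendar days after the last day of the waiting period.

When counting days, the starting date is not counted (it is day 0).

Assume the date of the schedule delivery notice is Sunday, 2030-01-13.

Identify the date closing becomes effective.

2030-04-23

The last day of the review period: 2030-01-13 + 25 days = 2030-02-07.
The last day of the objection period: 2030-02-07 + 25 days = 2030-03-04.
Adding 20 calendar days to 2030-03-04 gives 2030-03-24, which is the last day of the waiting period.
The date closing becomes effective: 30 calendar days after 2030-03-24 is 2030-04-23.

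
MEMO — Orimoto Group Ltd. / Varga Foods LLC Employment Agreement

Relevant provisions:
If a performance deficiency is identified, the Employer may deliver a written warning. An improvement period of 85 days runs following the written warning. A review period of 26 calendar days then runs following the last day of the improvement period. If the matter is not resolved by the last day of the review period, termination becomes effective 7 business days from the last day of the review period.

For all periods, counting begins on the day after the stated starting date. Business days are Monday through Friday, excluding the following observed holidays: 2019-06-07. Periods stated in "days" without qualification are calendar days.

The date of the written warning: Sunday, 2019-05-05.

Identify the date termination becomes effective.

Adding 85 calendar days to 2019-05-05 gives 2019-07-29, which is the last day of the improvement period.
The last day of the review period: 2019-07-29 + 26 days = 2019-08-24.
From Saturday, 2019-08-24, 7 business days (Aug 26, Aug 27, Aug 28, Aug 29, Aug 30, Sep 2, Sep 3, skipping weekends) brings us to Tuesday, 2019-09-03, which is the date termination becomes effective.

2019-09-03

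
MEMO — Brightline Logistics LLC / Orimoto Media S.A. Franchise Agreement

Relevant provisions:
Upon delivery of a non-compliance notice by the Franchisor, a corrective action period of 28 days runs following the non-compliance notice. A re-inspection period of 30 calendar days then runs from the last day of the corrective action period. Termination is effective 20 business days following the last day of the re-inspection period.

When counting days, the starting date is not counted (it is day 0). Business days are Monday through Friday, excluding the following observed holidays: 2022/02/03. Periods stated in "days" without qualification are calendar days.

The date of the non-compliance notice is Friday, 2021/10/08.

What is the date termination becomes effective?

2021/12/31

The last day of the corrective action period: 28 calendar days after 2021/10/08 is 2021/11/05.
Adding 30 calendar days to 2021/11/05 gives 2021/12/05, which is the last day of the re-inspection period.
The date termination becomes effective: counting 20 business days from Sunday, 2021/12/05 (Dec 6, Dec 7, Dec 8, Dec 9, …, Dec 29, Dec 30, Dec 31, skipping weekends) reaches Friday, 2021/12/31.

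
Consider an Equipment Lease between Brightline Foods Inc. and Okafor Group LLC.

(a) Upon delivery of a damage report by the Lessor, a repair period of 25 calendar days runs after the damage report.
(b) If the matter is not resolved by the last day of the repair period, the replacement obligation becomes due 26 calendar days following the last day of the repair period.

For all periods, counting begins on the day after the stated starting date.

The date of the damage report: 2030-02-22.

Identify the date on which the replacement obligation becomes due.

2030-04-14

Adding 25 calendar days to 2030-02-22 gives 2030-03-19, which is the last day of the repair period.
The date on which the replacement obligation becomes due: 26 calendar days after 2030-03-19 is 2030-04-14.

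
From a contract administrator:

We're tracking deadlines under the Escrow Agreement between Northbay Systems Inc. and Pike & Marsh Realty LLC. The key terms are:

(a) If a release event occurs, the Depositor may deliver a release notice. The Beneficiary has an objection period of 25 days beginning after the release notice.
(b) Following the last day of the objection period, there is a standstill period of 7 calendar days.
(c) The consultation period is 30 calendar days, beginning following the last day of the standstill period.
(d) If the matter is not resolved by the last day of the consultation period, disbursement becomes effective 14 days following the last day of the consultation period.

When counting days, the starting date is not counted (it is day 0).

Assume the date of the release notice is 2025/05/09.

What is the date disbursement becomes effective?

Adding 25 calendar days to 2025/05/09 gives 2025/06/03, which is the last day of the objection period.
The last day of the standstill period: 7 calendar days after 2025/06/03 is 2025/06/10.
The last day of the consultation period: 2025/06/10 + 30 days = 2025/07/10.
The date disbursement becomes effective: 2025/07/10 + 14 days = 2025/07/24.

2025/07/24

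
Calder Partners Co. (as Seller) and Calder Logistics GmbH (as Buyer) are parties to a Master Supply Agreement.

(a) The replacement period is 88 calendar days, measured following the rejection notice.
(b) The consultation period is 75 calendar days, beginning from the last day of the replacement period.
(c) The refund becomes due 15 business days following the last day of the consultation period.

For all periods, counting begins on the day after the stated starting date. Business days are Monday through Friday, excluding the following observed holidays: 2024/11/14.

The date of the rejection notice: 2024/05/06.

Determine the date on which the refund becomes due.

2024/11/06

The last day of the replacement period: 88 calendar days after 2024/05/06 is 2024/08/02.
Adding 75 calendar days to 2024/08/02 gives 2024/10/16, which is the last day of the consultation period.
The date on which the refund becomes due: 15 business days after Wednesday, 2024/10/16, skipping weekends — Oct 17, Oct 18, Oct 21, Oct 22, …, Nov 4, Nov 5, Nov 6 — lands on Wednesday, 2024/11/06.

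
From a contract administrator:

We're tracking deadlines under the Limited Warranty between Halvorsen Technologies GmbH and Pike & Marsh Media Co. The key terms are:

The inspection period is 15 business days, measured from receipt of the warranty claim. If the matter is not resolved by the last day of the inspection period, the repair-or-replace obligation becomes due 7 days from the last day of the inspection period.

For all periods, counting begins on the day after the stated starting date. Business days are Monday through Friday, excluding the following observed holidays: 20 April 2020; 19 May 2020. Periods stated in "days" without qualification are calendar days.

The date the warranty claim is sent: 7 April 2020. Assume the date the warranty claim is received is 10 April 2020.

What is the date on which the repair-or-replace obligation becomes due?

The last day of the inspection period: 15 business days after Friday, 10 April 2020, skipping weekends and the listed holiday on Apr 20 — Apr 13, Apr 14, Apr 15, Apr 16, …, Apr 30, May 1, May 4 — lands on Monday, 4 May 2020.
The date on which the repair-or-replace obligation becomes due: 7 calendar days after 4 May 2020 is 11 May 2020.

11 May 2020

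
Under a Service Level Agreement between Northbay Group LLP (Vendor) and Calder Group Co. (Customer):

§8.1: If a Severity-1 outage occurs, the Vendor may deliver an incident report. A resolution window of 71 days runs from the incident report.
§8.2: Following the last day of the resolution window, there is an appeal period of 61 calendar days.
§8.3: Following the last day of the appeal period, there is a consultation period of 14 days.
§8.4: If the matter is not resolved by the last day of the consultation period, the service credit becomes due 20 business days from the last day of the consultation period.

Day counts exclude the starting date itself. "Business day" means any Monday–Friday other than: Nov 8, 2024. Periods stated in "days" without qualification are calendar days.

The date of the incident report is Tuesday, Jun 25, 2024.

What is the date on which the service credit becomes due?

Dec 16, 2024

Adding 71 calendar days to Jun 25, 2024 gives Sep 4, 2024, which is the last day of the resolution window.
The last day of the appeal period: Sep 4, 2024 + 61 days = Nov 4, 2024.
The last day of the consultation period: 14 calendar days after Nov 4, 2024 is Nov 18, 2024.
The date on which the service credit becomes due: 20 business days after Monday, Nov 18, 2024, skipping weekends — Nov 19, Nov 20, Nov 21, Nov 22, …, Dec 12, Dec 13, Dec 16 — lands on Monday, Dec 16, 2024.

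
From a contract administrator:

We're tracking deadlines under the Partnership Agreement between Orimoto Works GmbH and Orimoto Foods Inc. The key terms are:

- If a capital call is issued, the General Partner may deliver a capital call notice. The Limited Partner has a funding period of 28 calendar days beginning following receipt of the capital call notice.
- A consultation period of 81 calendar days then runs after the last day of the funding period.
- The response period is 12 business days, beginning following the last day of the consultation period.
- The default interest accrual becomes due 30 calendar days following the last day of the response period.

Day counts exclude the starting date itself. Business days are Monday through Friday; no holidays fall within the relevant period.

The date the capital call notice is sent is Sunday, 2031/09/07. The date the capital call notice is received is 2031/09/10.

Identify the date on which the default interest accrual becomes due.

2032/02/12

The last day of the funding period: 28 calendar days after 2031/09/10 is 2031/10/08.
The last day of the consultation period: 81 calendar days after 2031/10/08 is 2031/12/28.
The last day of the response period: 12 business days after Sunday, 2031/12/28, skipping weekends — Dec 29, Dec 30, Dec 31, Jan 1, …, Jan 9, Jan 12, Jan 13 — lands on Tuesday, 2032/01/13.
Adding 30 calendar days to 2032/01/13 gives 2032/02/12, which is the date on which the default interest accrual becomes due.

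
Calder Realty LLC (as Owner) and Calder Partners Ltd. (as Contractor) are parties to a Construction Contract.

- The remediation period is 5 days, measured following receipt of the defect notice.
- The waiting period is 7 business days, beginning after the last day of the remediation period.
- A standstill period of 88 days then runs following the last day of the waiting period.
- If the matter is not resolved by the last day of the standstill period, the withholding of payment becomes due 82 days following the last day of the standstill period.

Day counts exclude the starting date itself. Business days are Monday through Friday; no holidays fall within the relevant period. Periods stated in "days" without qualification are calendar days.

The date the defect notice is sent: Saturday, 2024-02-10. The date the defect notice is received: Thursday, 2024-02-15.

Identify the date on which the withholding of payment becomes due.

2024-08-17

The last day of the remediation period: 5 calendar days after 2024-02-15 is 2024-02-20.
The last day of the waiting period: 7 business days after Tuesday, 2024-02-20, skipping weekends — Feb 21, Feb 22, Feb 23, Feb 26, Feb 27, Feb 28, Feb 29 — lands on Thursday, 2024-02-29.
The last day of the standstill period: 2024-02-29 + 88 days = 2024-05-27.
The date on which the withholding of payment becomes due: 2024-05-27 + 82 days = 2024-08-17.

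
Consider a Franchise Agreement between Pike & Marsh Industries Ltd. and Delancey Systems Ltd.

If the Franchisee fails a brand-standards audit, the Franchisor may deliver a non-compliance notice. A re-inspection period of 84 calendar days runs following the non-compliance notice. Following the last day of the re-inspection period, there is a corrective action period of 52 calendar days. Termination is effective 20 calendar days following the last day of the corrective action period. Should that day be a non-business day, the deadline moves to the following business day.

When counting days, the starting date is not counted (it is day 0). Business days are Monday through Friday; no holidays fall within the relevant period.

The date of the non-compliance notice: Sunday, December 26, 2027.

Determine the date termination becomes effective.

The last day of the re-inspection period: 84 calendar days after December 26, 2027 is March 19, 2028.
The last day of the corrective action period: March 19, 2028 + 52 days = May 10, 2028.
The date termination becomes effective: 20 calendar days after May 10, 2028 is May 30, 2028. May 30, 2028 is a Tuesday, so no roll-forward applies.

May 30, 2028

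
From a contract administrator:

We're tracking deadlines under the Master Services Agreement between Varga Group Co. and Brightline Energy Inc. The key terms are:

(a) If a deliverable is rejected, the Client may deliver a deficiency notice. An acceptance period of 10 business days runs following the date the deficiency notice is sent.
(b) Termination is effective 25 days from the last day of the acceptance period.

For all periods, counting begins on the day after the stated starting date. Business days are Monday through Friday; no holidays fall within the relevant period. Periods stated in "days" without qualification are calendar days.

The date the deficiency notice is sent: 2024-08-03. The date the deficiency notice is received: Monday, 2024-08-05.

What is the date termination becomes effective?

2024-09-10

The last day of the acceptance period: 10 business days after Saturday, 2024-08-03, skipping weekends — Aug 5, Aug 6, Aug 7, Aug 8, Aug 9, Aug 12, Aug 13, Aug 14, Aug 15, Aug 16 — lands on Friday, 2024-08-16.
Adding 25 calendar days to 2024-08-16 gives 2024-09-10, which is the date termination becomes effective.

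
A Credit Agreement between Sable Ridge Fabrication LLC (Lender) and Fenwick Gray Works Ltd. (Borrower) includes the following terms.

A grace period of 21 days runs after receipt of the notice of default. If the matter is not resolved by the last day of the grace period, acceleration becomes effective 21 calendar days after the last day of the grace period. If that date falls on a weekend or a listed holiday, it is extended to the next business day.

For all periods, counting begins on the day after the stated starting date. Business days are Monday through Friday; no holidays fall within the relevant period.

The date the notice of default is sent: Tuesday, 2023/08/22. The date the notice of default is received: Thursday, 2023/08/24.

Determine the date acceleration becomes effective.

2023/10/05

The last day of the grace period: 21 calendar days after 2023/08/24 is 2023/09/14.
The date acceleration becomes effective: 2023/09/14 + 21 days = 2023/10/05. 2023/10/05 is a Thursday, so no roll-forward applies.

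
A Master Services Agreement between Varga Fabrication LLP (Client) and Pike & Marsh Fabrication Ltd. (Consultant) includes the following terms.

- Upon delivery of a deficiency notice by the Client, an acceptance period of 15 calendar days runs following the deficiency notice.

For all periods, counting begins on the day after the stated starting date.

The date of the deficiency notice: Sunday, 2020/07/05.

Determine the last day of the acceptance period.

2020/07/20

Adding 15 calendar days to 2020/07/05 gives 2020/07/20, which is the last day of the acceptance period.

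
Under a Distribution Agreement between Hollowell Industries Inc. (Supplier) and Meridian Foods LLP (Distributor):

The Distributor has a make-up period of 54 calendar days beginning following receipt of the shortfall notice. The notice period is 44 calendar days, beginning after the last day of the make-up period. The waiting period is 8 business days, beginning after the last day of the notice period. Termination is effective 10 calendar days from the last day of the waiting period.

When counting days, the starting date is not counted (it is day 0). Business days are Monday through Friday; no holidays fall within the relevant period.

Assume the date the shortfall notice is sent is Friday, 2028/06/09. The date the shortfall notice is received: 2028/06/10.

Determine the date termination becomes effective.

The last day of the make-up period: 2028/06/10 + 54 days = 2028/08/03.
Adding 44 calendar days to 2028/08/03 gives 2028/09/16, which is the last day of the notice period.
From Saturday, 2028/09/16, 8 business days (Sep 18, Sep 19, Sep 20, Sep 21, Sep 22, Sep 25, Sep 26, Sep 27, skipping weekends) brings us to Wednesday, 2028/09/27, which is the last day of the waiting period.
Adding 10 calendar days to 2028/09/27 gives 2028/10/07, which is the date termination becomes effective.

2028/10/07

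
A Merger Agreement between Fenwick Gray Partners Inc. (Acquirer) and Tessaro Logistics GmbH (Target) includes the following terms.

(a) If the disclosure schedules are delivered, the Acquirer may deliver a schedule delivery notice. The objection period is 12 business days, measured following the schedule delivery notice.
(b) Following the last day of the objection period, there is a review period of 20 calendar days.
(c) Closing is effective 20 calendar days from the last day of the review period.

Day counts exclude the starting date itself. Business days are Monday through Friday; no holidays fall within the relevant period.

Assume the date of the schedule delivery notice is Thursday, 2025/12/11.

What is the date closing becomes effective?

From Thursday, 2025/12/11, 12 business days (Dec 12, Dec 15, Dec 16, Dec 17, …, Dec 25, Dec 26, Dec 29, skipping weekends) brings us to Monday, 2025/12/29, which is the last day of the objection period.
The last day of the review period: 2025/12/29 + 20 days = 2026/01/18.
The date closing becomes effective: 2026/01/18 + 20 days = 2026/02/07.

2026/02/07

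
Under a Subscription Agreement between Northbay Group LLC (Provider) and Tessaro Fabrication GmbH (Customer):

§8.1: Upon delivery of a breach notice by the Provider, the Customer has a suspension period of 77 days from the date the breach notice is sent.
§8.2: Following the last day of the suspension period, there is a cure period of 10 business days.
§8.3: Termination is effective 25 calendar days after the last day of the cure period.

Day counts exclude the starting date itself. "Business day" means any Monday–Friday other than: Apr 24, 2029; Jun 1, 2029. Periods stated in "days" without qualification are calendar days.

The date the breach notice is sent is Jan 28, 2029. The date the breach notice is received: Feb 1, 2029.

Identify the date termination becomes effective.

The last day of the suspension period: 77 calendar days after Jan 28, 2029 is Apr 15, 2029.
The last day of the cure period: 10 business days after Sunday, Apr 15, 2029, skipping weekends and the listed holiday on Apr 24 — Apr 16, Apr 17, Apr 18, Apr 19, Apr 20, Apr 23, Apr 25, Apr 26, Apr 27, Apr 30 — lands on Monday, Apr 30, 2029.
The date termination becomes effective: Apr 30, 2029 + 25 days = May 25, 2029.

May 25, 2029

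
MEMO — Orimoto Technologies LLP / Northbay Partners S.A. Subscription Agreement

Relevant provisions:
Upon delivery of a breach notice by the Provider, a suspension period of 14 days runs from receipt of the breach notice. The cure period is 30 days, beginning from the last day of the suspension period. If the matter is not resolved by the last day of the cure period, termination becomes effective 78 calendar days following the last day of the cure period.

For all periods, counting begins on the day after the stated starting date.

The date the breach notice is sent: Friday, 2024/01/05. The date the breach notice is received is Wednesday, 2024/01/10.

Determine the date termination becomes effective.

2024/05/11

Adding 14 calendar days to 2024/01/10 gives 2024/01/24, which is the last day of the suspension period.
Adding 30 calendar days to 2024/01/24 gives 2024/02/23, which is the last day of the cure period.
Adding 78 calendar days to 2024/02/23 gives 2024/05/11, which is the date termination becomes effective.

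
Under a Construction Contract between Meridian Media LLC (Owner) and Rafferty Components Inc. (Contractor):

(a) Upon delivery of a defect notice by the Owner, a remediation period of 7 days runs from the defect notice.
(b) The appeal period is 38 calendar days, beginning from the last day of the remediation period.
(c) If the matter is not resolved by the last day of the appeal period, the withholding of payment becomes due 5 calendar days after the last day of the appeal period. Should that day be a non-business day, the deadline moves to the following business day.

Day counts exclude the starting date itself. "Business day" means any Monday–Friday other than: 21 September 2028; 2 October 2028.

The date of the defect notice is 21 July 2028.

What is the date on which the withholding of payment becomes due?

The last day of the remediation period: 7 calendar days after 21 July 2028 is 28 July 2028.
The last day of the appeal period: 28 July 2028 + 38 days = 4 September 2028.
The date on which the withholding of payment becomes due: 4 September 2028 + 5 days = 9 September 2028. That falls on a Saturday, so it rolls to the next business day, Monday, 11 September 2028.

11 September 2028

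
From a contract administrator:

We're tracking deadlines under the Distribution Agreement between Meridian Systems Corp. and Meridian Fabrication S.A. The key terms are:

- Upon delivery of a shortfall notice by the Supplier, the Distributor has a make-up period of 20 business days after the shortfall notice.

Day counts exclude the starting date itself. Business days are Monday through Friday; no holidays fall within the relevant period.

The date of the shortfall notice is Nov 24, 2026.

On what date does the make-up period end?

From Tuesday, Nov 24, 2026, 20 business days (Nov 25, Nov 26, Nov 27, Nov 30, …, Dec 18, Dec 21, Dec 22, skipping weekends) brings us to Tuesday, Dec 22, 2026, which is the last day of the make-up period.

Dec 22, 2026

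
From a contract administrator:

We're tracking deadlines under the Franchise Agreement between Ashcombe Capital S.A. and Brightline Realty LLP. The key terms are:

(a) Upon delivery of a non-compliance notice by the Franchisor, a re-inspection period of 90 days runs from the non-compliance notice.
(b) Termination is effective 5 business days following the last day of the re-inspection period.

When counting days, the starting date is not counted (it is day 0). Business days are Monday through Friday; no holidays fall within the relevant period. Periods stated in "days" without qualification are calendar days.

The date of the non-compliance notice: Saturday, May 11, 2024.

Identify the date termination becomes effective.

The last day of the re-inspection period: 90 calendar days after May 11, 2024 is Aug 9, 2024.
The date termination becomes effective: counting 5 business days from Friday, Aug 9, 2024 (Aug 12, Aug 13, Aug 14, Aug 15, Aug 16, skipping weekends) reaches Friday, Aug 16, 2024.

Aug 16, 2024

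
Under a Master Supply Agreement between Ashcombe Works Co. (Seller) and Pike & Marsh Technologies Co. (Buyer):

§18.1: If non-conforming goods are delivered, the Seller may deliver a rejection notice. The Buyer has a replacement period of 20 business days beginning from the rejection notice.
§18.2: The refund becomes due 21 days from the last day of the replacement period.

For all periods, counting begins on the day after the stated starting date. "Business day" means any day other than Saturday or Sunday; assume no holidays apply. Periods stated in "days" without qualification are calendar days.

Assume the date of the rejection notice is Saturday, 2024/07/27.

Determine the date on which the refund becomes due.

2024/09/13

From Saturday, 2024/07/27, 20 business days (Jul 29, Jul 30, Jul 31, Aug 1, …, Aug 21, Aug 22, Aug 23, skipping weekends) brings us to Friday, 2024/08/23, which is the last day of the replacement period.
The date on which the refund becomes due: 21 calendar days after 2024/08/23 is 2024/09/13.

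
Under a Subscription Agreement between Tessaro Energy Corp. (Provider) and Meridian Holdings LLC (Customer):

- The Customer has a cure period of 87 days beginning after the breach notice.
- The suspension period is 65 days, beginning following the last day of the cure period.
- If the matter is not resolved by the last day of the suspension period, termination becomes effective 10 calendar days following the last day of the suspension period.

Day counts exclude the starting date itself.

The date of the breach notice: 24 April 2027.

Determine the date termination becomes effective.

3 October 2027

The last day of the cure period: 24 April 2027 + 87 days = 20 July 2027.
The last day of the suspension period: 65 calendar days after 20 July 2027 is 23 September 2027.
Adding 10 calendar days to 23 September 2027 gives 3 October 2027, which is the date termination becomes effective.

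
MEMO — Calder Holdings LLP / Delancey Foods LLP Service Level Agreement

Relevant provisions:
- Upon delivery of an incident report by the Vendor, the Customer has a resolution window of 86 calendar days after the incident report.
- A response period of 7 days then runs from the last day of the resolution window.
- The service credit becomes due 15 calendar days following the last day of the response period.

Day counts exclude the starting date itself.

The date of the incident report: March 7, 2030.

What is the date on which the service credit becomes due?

The last day of the resolution window: March 7, 2030 + 86 days = June 1, 2030.
The last day of the response period: 7 calendar days after June 1, 2030 is June 8, 2030.
The date on which the service credit becomes due: June 8, 2030 + 15 days = June 23, 2030.

June 23, 2030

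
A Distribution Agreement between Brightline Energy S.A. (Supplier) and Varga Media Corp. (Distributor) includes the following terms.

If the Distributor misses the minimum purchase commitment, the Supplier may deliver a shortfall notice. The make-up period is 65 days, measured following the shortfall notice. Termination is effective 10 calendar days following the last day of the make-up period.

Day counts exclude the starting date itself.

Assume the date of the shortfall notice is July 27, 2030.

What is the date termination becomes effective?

The last day of the make-up period: 65 calendar days after July 27, 2030 is September 30, 2030.
Adding 10 calendar days to September 30, 2030 gives October 10, 2030, which is the date termination becomes effective.

October 10, 2030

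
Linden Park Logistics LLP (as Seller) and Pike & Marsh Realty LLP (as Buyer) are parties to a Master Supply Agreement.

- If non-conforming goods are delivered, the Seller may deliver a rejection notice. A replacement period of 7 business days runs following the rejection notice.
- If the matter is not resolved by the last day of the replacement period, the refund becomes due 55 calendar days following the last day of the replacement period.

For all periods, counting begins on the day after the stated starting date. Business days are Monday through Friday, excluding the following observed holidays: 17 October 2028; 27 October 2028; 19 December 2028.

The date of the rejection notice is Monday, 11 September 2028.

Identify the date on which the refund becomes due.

From Monday, 11 September 2028, 7 business days (Sep 12, Sep 13, Sep 14, Sep 15, Sep 18, Sep 19, Sep 20, skipping weekends) brings us to Wednesday, 20 September 2028, which is the last day of the replacement period.
The date on which the refund becomes due: 55 calendar days after 20 September 2028 is 14 November 2028.

14 November 2028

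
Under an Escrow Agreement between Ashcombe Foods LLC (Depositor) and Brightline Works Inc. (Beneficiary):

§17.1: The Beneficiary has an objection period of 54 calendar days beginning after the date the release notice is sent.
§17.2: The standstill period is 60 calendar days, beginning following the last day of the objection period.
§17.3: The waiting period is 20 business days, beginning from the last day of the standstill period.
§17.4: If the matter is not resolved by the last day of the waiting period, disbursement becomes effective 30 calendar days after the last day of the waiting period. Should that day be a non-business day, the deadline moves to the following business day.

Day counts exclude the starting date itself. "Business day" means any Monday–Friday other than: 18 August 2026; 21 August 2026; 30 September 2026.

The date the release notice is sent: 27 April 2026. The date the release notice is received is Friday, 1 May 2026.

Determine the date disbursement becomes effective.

19 October 2026

The last day of the objection period: 27 April 2026 + 54 days = 20 June 2026.
Adding 60 calendar days to 20 June 2026 gives 19 August 2026, which is the last day of the standstill period.
From Wednesday, 19 August 2026, 20 business days (Aug 20, Aug 24, Aug 25, Aug 26, …, Sep 15, Sep 16, Sep 17, skipping weekends and the listed holiday on Aug 21) brings us to Thursday, 17 September 2026, which is the last day of the waiting period.
Adding 30 calendar days to 17 September 2026 gives 17 October 2026, which is the date disbursement becomes effective. That falls on a Saturday, so it rolls to the next business day, Monday, 19 October 2026.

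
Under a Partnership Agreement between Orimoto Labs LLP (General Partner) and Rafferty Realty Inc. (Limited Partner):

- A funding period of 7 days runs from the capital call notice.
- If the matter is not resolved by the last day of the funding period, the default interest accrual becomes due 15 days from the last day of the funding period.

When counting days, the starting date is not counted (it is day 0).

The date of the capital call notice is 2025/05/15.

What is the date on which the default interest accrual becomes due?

2025/06/06

Adding 7 calendar days to 2025/05/15 gives 2025/05/22, which is the last day of the funding period.
The date on which the default interest accrual becomes due: 15 calendar days after 2025/05/22 is 2025/06/06.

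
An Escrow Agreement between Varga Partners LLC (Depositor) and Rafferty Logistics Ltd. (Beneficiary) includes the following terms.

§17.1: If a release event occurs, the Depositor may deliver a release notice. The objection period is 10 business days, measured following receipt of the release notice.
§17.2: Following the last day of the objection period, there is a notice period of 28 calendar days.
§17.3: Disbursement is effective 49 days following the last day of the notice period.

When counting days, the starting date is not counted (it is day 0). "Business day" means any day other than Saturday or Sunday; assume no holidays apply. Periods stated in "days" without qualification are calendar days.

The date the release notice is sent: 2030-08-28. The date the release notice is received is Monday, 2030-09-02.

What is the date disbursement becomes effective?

From Monday, 2030-09-02, 10 business days (Sep 3, Sep 4, Sep 5, Sep 6, Sep 9, Sep 10, Sep 11, Sep 12, Sep 13, Sep 16, skipping weekends) brings us to Monday, 2030-09-16, which is the last day of the objection period.
The last day of the notice period: 2030-09-16 + 28 days = 2030-10-14.
The date disbursement becomes effective: 49 calendar days after 2030-10-14 is 2030-12-02.

2030-12-02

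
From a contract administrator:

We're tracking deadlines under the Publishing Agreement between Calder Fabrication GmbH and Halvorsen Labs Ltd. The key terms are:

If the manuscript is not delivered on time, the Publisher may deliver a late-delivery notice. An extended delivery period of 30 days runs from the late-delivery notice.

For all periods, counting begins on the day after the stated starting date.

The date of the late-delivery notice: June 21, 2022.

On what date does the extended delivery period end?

July 21, 2022

Adding 30 calendar days to June 21, 2022 gives July 21, 2022, which is the last day of the extended delivery period.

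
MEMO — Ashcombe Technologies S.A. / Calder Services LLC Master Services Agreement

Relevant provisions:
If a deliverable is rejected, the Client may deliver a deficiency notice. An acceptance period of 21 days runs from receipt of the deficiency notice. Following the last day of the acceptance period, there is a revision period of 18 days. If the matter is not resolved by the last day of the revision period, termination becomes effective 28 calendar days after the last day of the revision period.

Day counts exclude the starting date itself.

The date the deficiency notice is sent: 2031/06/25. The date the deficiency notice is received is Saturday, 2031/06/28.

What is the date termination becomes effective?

2031/09/03

The last day of the acceptance period: 21 calendar days after 2031/06/28 is 2031/07/19.
The last day of the revision period: 18 calendar days after 2031/07/19 is 2031/08/06.
Adding 28 calendar days to 2031/08/06 gives 2031/09/03, which is the date termination becomes effective.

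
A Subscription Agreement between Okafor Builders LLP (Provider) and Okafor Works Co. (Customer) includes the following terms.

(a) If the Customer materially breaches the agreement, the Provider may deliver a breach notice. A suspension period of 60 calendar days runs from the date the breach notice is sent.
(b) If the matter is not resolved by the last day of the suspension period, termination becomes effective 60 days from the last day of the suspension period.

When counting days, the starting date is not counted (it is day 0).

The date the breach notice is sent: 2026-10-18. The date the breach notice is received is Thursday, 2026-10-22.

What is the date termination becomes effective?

Adding 60 calendar days to 2026-10-18 gives 2026-12-17, which is the last day of the suspension period.
The date termination becomes effective: 60 calendar days after 2026-12-17 is 2027-02-15.

2027-02-15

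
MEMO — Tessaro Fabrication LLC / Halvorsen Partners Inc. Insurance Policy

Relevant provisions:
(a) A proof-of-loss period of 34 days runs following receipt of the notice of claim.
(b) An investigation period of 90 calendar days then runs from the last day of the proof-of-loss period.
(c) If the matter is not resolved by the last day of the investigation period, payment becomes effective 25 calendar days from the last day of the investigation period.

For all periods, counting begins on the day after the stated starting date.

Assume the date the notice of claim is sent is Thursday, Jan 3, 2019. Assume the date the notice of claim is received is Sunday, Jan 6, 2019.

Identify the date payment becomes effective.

The last day of the proof-of-loss period: 34 calendar days after Jan 6, 2019 is Feb 9, 2019.
The last day of the investigation period: 90 calendar days after Feb 9, 2019 is May 10, 2019.
The date payment becomes effective: May 10, 2019 + 25 days = Jun 4, 2019.

Jun 4, 2019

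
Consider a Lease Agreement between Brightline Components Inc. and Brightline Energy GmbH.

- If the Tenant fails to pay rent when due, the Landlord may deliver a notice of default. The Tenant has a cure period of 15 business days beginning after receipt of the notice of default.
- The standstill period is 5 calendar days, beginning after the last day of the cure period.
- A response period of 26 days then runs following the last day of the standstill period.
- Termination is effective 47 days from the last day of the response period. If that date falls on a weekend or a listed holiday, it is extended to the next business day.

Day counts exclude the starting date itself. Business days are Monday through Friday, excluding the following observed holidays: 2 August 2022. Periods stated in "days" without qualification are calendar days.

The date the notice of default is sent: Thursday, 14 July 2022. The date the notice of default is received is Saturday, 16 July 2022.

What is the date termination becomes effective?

25 October 2022

The last day of the cure period: counting 15 business days from Saturday, 16 July 2022 (Jul 18, Jul 19, Jul 20, Jul 21, …, Aug 4, Aug 5, Aug 8, skipping weekends and the listed holiday on Aug 2) reaches Monday, 8 August 2022.
The last day of the standstill period: 5 calendar days after 8 August 2022 is 13 August 2022.
The last day of the response period: 13 August 2022 + 26 days = 8 September 2022.
The date termination becomes effective: 8 September 2022 + 47 days = 25 October 2022. 25 October 2022 is a Tuesday and is not a listed holiday, so no roll-forward applies.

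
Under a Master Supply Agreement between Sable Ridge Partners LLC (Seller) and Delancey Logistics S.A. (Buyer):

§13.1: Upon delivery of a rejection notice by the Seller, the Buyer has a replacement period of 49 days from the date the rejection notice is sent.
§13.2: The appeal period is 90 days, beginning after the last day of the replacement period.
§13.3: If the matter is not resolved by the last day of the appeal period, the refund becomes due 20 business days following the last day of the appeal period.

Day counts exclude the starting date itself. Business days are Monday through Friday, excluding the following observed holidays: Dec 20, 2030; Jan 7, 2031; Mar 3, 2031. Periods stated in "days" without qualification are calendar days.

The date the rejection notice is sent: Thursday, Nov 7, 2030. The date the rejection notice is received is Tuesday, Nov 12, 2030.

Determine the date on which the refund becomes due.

Apr 23, 2031

Adding 49 calendar days to Nov 7, 2030 gives Dec 26, 2030, which is the last day of the replacement period.
The last day of the appeal period: 90 calendar days after Dec 26, 2030 is Mar 26, 2031.
From Wednesday, Mar 26, 2031, 20 business days (Mar 27, Mar 28, Mar 31, Apr 1, …, Apr 21, Apr 22, Apr 23, skipping weekends) brings us to Wednesday, Apr 23, 2031, which is the date on which the refund becomes due.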